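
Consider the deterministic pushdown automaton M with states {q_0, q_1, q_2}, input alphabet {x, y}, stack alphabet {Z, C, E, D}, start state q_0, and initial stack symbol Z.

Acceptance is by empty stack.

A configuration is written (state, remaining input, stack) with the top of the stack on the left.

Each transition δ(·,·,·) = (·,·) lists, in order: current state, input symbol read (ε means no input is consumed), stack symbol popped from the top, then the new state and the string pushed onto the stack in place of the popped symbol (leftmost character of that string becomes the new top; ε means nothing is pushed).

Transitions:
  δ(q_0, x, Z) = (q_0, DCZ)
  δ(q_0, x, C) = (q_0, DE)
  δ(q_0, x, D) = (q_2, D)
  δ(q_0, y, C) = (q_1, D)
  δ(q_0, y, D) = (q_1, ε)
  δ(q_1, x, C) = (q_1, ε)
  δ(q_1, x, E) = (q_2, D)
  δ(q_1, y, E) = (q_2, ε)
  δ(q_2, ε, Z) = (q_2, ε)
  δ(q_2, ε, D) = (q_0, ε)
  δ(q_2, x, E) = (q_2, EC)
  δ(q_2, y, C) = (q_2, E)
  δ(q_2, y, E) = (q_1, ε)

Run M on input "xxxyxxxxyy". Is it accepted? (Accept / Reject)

Accept

(q_0, xxxyxxxxyy, Z) ⊢ (q_0, xxyxxxxyy, DCZ) ⊢ (q_2, xyxxxxyy, DCZ) ⊢ (q_0, xyxxxxyy, CZ) ⊢ (q_0, yxxxxyy, DEZ) ⊢ (q_1, xxxxyy, EZ) ⊢ (q_2, xxxyy, DZ) ⊢ (q_0, xxxyy, Z) ⊢ (q_0, xxyy, DCZ) ⊢ (q_2, xyy, DCZ) ⊢ (q_0, xyy, CZ) ⊢ (q_0, yy, DEZ) ⊢ (q_1, y, EZ) ⊢ (q_2, ε, Z) ⊢ (q_2, ε, ε)
All input consumed and the stack is empty.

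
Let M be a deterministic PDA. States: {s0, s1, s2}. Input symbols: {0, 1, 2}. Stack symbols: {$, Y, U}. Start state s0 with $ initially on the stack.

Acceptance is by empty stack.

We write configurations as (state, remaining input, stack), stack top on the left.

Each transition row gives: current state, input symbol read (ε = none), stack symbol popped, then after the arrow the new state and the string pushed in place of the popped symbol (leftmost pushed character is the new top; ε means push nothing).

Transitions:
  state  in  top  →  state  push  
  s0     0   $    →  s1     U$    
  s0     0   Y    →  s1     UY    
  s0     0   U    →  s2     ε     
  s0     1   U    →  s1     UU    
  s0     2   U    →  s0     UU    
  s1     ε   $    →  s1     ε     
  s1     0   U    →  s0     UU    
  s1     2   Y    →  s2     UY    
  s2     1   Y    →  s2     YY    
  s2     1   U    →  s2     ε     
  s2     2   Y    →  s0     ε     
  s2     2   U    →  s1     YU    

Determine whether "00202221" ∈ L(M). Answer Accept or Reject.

Reject

(s0, 00202221, $)
  read 0, top $: go to s1, push U$ → (s1, 0202221, U$)
  read 0, top U: go to s0, push UU → (s0, 202221, UU$)
  read 2, top U: go to s0, push UU → (s0, 02221, UUU$)
  read 0, top U: go to s2, push ε → (s2, 2221, UU$)
  read 2, top U: go to s1, push YU → (s1, 221, YUU$)
  read 2, top Y: go to s2, push UY → (s2, 21, UYUU$)
  read 2, top U: go to s1, push YU → (s1, 1, YUYUU$)
No transition applies at (s1, 1, YUYUU$); input not fully consumed.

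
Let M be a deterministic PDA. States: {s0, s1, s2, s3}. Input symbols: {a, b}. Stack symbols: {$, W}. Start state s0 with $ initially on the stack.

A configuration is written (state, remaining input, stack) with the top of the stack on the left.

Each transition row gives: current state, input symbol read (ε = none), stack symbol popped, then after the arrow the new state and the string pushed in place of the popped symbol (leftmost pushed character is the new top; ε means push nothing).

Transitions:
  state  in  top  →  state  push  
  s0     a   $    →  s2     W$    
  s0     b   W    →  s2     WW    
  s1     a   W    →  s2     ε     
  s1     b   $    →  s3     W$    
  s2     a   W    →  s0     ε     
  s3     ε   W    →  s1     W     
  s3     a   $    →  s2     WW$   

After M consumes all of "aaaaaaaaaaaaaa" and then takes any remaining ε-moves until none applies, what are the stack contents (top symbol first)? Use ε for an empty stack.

(s0, aaaaaaaaaaaaaa, $)
  read a, top $: go to s2, push W$ → (s2, aaaaaaaaaaaaa, W$)
  read a, top W: go to s0, push ε → (s0, aaaaaaaaaaaa, $)
  read a, top $: go to s2, push W$ → (s2, aaaaaaaaaaa, W$)
  read a, top W: go to s0, push ε → (s0, aaaaaaaaaa, $)
  read a, top $: go to s2, push W$ → (s2, aaaaaaaaa, W$)
  read a, top W: go to s0, push ε → (s0, aaaaaaaa, $)
  read a, top $: go to s2, push W$ → (s2, aaaaaaa, W$)
  read a, top W: go to s0, push ε → (s0, aaaaaa, $)
  read a, top $: go to s2, push W$ → (s2, aaaaa, W$)
  read a, top W: go to s0, push ε → (s0, aaaa, $)
  read a, top $: go to s2, push W$ → (s2, aaa, W$)
  read a, top W: go to s0, push ε → (s0, aa, $)
  read a, top $: go to s2, push W$ → (s2, a, W$)
  read a, top W: go to s0, push ε → (s0, ε, $)
All input consumed in state s0 with stack $.

$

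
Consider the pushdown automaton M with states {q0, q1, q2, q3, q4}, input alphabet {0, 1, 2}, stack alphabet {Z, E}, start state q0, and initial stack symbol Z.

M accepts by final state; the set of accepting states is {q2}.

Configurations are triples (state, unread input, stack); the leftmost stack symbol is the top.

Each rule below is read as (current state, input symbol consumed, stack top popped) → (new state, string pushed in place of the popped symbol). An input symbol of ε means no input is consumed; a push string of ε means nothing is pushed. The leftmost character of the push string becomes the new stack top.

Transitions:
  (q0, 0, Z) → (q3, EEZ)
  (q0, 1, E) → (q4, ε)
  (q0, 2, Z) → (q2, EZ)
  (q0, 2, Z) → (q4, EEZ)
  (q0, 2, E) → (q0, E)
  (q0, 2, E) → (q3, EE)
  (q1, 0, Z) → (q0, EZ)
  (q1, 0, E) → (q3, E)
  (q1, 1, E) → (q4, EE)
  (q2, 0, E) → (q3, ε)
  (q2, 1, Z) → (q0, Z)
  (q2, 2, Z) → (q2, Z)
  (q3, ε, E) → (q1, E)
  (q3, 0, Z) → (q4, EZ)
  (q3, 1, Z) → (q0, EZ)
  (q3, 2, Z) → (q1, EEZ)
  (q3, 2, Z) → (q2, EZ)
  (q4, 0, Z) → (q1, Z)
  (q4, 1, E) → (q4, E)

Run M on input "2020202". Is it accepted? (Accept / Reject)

One accepting computation: (q0, 2020202, Z) ⊢ (q2, 020202, EZ) ⊢ (q3, 20202, Z) ⊢ (q2, 0202, EZ) ⊢ (q3, 202, Z) ⊢ (q2, 02, EZ) ⊢ (q3, 2, Z) ⊢ (q2, ε, EZ)
All input consumed and state q2 ∈ F.

Accept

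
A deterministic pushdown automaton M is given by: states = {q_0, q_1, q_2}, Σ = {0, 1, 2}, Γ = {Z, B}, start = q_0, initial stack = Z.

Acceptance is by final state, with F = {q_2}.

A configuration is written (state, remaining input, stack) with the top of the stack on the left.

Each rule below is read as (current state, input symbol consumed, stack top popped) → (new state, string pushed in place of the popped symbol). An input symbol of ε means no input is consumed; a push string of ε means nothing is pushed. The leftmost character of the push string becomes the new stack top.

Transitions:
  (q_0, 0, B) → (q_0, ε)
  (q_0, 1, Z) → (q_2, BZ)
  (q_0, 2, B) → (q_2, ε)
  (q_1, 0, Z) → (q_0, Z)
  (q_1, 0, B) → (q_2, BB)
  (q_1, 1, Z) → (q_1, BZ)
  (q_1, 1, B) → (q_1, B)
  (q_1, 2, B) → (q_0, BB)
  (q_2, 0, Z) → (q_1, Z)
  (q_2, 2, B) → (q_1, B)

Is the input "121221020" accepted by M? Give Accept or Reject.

(q_0, 121221020, Z)
  read 1, top Z: go to q_2, push BZ → (q_2, 21221020, BZ)
  read 2, top B: go to q_1, push B → (q_1, 1221020, BZ)
  read 1, top B: go to q_1, push B → (q_1, 221020, BZ)
  read 2, top B: go to q_0, push BB → (q_0, 21020, BBZ)
  read 2, top B: go to q_2, push ε → (q_2, 1020, BZ)
No transition applies at (q_2, 1020, BZ); input not fully consumed.

Reject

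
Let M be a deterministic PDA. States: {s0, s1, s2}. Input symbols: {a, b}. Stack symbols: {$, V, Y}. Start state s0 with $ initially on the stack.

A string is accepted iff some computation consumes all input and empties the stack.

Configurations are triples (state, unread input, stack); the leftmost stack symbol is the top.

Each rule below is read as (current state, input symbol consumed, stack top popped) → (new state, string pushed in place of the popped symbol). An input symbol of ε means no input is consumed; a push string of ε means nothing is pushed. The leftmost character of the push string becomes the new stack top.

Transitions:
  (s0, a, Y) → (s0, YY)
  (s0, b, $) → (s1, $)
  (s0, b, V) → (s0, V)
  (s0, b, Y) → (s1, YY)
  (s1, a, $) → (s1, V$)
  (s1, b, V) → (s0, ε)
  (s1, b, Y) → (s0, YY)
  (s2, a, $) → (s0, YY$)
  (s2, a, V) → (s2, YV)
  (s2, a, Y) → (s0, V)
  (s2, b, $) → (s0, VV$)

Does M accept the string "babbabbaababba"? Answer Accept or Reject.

(s0, babbabbaababba, $) ⊢ (s1, abbabbaababba, $) ⊢ (s1, bbabbaababba, V$) ⊢ (s0, babbaababba, $) ⊢ (s1, abbaababba, $) ⊢ (s1, bbaababba, V$) ⊢ (s0, baababba, $) ⊢ (s1, aababba, $) ⊢ (s1, ababba, V$)
No transition applies at (s1, ababba, V$); input not fully consumed.

Reject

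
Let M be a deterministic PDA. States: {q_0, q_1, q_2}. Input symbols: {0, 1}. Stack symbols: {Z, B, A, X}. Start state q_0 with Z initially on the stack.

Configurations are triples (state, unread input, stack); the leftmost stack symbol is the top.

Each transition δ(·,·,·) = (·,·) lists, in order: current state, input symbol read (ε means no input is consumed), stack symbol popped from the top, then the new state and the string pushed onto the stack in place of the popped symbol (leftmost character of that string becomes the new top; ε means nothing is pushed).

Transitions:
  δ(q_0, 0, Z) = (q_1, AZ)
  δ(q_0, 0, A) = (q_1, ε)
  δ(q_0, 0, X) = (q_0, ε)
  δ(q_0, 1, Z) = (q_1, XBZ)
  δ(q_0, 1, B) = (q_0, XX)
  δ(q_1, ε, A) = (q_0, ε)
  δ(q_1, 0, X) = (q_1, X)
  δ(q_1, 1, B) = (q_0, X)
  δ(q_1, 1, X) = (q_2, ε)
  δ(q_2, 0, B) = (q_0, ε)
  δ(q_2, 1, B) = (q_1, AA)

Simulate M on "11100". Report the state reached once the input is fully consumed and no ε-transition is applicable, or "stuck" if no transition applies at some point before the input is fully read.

stuck

(q_0, 11100, Z)
  read 1, top Z: go to q_1, push XBZ → (q_1, 1100, XBZ)
  read 1, top X: go to q_2, push ε → (q_2, 100, BZ)
  read 1, top B: go to q_1, push AA → (q_1, 00, AAZ)
  ε-move, top A: go to q_0, push ε → (q_0, 00, AZ)
  read 0, top A: go to q_1, push ε → (q_1, 0, Z)
No transition for (q_1, 0, top Z); M blocks with input 0 remaining.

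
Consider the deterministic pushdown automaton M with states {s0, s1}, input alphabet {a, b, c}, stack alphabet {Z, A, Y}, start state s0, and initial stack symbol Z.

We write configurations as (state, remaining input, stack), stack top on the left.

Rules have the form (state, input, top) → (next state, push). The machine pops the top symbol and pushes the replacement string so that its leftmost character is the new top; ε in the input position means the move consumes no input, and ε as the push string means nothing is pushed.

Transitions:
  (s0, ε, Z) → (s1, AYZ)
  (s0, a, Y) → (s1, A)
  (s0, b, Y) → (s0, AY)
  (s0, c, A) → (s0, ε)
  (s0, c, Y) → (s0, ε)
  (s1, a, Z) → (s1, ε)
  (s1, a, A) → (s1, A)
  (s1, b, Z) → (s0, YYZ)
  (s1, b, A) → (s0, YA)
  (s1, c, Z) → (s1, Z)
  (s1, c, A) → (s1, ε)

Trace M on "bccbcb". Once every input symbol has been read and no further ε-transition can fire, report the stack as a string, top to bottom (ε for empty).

AYZ

(s0, bccbcb, Z) ⊢ (s1, bccbcb, AYZ) ⊢ (s0, ccbcb, YAYZ) ⊢ (s0, cbcb, AYZ) ⊢ (s0, bcb, YZ) ⊢ (s0, cb, AYZ) ⊢ (s0, b, YZ) ⊢ (s0, ε, AYZ)
All input consumed in state s0 with stack AYZ.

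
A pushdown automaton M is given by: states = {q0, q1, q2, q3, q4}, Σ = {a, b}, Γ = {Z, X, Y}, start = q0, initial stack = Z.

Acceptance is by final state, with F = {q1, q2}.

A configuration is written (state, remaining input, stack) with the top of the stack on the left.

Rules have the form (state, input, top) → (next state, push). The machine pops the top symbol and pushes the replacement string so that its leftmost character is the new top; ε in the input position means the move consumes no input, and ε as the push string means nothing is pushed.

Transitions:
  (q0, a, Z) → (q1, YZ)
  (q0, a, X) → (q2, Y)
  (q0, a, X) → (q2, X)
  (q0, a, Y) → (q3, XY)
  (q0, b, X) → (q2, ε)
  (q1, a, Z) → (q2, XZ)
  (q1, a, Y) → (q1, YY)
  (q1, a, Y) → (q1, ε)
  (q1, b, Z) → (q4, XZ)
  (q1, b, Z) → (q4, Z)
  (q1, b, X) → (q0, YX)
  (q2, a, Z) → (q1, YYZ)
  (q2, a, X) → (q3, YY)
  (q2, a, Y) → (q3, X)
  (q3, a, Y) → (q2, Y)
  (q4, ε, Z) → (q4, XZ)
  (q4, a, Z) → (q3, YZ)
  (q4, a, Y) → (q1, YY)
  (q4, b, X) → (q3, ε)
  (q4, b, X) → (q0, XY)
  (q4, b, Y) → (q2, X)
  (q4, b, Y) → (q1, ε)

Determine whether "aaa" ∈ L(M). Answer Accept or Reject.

Accept

One accepting computation: (q0, aaa, Z) ⊢ (q1, aa, YZ) ⊢ (q1, a, YYZ) ⊢ (q1, ε, YYYZ)
All input consumed and state q1 ∈ F.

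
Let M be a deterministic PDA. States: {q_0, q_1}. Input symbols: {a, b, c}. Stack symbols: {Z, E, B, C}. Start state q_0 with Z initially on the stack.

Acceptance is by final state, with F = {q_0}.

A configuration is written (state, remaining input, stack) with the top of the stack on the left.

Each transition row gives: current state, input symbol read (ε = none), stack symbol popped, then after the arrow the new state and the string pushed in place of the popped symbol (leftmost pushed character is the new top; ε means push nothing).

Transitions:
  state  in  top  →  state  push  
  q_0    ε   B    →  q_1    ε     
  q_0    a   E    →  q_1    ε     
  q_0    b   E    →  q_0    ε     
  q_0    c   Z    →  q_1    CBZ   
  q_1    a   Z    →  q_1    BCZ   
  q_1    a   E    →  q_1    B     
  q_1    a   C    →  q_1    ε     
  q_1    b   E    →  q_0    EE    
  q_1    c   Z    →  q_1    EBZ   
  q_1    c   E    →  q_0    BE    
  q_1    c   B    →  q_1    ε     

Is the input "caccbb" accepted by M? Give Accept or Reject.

(q_0, caccbb, Z)
  read c, top Z: go to q_1, push CBZ → (q_1, accbb, CBZ)
  read a, top C: go to q_1, push ε → (q_1, ccbb, BZ)
  read c, top B: go to q_1, push ε → (q_1, cbb, Z)
  read c, top Z: go to q_1, push EBZ → (q_1, bb, EBZ)
  read b, top E: go to q_0, push EE → (q_0, b, EEBZ)
  read b, top E: go to q_0, push ε → (q_0, ε, EBZ)
All input consumed; state q_0 ∈ F.

Accept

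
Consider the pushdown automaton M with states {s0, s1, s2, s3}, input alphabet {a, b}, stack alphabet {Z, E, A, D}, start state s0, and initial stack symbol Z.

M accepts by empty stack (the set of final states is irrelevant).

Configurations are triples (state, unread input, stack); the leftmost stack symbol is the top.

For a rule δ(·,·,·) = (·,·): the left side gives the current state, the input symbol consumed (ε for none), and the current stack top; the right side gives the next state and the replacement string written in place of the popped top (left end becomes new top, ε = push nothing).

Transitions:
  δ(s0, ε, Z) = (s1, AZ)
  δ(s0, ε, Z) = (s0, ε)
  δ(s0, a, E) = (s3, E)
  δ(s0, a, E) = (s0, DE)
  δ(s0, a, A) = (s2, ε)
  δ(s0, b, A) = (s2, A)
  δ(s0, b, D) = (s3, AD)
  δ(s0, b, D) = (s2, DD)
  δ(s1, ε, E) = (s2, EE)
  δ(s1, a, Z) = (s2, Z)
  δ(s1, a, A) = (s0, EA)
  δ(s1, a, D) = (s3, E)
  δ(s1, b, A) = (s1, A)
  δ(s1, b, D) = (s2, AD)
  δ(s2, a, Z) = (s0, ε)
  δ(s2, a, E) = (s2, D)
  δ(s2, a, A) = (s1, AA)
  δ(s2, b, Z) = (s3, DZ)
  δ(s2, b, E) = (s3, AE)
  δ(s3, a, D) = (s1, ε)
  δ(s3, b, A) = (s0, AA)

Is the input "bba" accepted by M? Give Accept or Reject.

Reject

No computation consumes all input and empties the stack.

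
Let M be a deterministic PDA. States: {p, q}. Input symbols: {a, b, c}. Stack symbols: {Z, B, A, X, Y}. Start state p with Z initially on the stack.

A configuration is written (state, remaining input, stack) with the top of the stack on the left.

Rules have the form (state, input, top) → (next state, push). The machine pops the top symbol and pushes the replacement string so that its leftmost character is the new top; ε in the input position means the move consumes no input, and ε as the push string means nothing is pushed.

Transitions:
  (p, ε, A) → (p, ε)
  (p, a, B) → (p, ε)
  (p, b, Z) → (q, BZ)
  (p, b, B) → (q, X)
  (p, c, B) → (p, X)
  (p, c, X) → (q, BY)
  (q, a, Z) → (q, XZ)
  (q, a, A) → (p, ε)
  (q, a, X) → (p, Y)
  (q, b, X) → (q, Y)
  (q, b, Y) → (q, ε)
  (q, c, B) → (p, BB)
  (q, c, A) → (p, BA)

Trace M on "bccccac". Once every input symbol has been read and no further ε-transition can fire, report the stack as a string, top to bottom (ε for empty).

(p, bccccac, Z)
  read b, top Z: go to q, push BZ → (q, ccccac, BZ)
  read c, top B: go to p, push BB → (p, cccac, BBZ)
  read c, top B: go to p, push X → (p, ccac, XBZ)
  read c, top X: go to q, push BY → (q, cac, BYBZ)
  read c, top B: go to p, push BB → (p, ac, BBYBZ)
  read a, top B: go to p, push ε → (p, c, BYBZ)
  read c, top B: go to p, push X → (p, ε, XYBZ)
All input consumed in state p with stack XYBZ.

XYBZ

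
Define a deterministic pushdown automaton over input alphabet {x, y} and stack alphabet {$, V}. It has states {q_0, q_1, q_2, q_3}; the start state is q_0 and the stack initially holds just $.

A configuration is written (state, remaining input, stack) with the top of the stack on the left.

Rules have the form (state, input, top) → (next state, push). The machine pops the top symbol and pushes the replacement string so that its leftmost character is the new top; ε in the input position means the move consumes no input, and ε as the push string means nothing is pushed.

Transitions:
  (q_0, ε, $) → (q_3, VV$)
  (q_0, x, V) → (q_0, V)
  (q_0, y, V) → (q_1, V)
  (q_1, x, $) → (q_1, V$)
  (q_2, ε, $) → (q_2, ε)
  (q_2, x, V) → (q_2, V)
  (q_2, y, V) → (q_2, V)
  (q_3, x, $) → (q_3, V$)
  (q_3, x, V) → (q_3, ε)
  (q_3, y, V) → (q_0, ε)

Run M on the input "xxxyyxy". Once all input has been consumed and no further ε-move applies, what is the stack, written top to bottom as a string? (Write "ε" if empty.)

V$

(q_0, xxxyyxy, $)
  ε-move, top $: go to q_3, push VV$ → (q_3, xxxyyxy, VV$)
  read x, top V: go to q_3, push ε → (q_3, xxyyxy, V$)
  read x, top V: go to q_3, push ε → (q_3, xyyxy, $)
  read x, top $: go to q_3, push V$ → (q_3, yyxy, V$)
  read y, top V: go to q_0, push ε → (q_0, yxy, $)
  ε-move, top $: go to q_3, push VV$ → (q_3, yxy, VV$)
  read y, top V: go to q_0, push ε → (q_0, xy, V$)
  read x, top V: go to q_0, push V → (q_0, y, V$)
  read y, top V: go to q_1, push V → (q_1, ε, V$)
All input consumed in state q_1 with stack V$.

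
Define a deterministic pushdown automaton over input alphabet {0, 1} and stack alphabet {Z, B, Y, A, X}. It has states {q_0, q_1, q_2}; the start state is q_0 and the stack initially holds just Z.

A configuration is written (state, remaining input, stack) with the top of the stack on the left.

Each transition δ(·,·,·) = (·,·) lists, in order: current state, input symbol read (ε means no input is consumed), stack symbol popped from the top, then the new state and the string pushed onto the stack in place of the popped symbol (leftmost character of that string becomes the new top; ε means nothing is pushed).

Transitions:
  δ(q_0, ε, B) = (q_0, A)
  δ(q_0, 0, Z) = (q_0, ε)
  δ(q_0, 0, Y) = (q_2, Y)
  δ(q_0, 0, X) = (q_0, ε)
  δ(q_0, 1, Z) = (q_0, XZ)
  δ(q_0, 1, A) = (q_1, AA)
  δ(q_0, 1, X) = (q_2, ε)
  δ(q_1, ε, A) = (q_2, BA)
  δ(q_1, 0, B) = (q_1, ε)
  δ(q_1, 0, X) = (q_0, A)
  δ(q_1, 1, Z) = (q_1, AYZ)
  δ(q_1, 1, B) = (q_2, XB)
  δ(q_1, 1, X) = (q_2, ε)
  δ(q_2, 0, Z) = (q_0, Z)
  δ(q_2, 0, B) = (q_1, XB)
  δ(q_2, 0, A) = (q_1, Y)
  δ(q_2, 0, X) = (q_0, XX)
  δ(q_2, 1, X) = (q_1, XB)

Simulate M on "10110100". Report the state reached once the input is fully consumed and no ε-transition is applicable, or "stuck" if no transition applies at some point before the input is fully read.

(q_0, 10110100, Z)
  read 1, top Z: go to q_0, push XZ → (q_0, 0110100, XZ)
  read 0, top X: go to q_0, push ε → (q_0, 110100, Z)
  read 1, top Z: go to q_0, push XZ → (q_0, 10100, XZ)
  read 1, top X: go to q_2, push ε → (q_2, 0100, Z)
  read 0, top Z: go to q_0, push Z → (q_0, 100, Z)
  read 1, top Z: go to q_0, push XZ → (q_0, 00, XZ)
  read 0, top X: go to q_0, push ε → (q_0, 0, Z)
  read 0, top Z: go to q_0, push ε → (q_0, ε, ε)
All input consumed; M is in state q_0.

q_0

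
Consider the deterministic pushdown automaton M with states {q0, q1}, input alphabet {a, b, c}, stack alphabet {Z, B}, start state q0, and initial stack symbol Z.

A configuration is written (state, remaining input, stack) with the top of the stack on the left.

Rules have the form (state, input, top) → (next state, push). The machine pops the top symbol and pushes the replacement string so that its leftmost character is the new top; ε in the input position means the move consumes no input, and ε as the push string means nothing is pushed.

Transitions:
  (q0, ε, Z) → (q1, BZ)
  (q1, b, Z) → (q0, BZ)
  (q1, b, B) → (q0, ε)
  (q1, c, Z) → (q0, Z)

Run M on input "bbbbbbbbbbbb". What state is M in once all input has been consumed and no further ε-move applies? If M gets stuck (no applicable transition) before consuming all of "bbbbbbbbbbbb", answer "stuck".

q1

(q0, bbbbbbbbbbbb, Z) ⊢ (q1, bbbbbbbbbbbb, BZ) ⊢ (q0, bbbbbbbbbbb, Z) ⊢ (q1, bbbbbbbbbbb, BZ) ⊢ (q0, bbbbbbbbbb, Z) ⊢ (q1, bbbbbbbbbb, BZ) ⊢ (q0, bbbbbbbbb, Z) ⊢ (q1, bbbbbbbbb, BZ) ⊢ (q0, bbbbbbbb, Z) ⊢ (q1, bbbbbbbb, BZ) ⊢ (q0, bbbbbbb, Z) ⊢ (q1, bbbbbbb, BZ) ⊢ (q0, bbbbbb, Z) ⊢ (q1, bbbbbb, BZ) ⊢ (q0, bbbbb, Z) ⊢ (q1, bbbbb, BZ) ⊢ (q0, bbbb, Z) ⊢ (q1, bbbb, BZ) ⊢ (q0, bbb, Z) ⊢ (q1, bbb, BZ) ⊢ (q0, bb, Z) ⊢ (q1, bb, BZ) ⊢ (q0, b, Z) ⊢ (q1, b, BZ) ⊢ (q0, ε, Z) ⊢ (q1, ε, BZ)
All input consumed; M is in state q1.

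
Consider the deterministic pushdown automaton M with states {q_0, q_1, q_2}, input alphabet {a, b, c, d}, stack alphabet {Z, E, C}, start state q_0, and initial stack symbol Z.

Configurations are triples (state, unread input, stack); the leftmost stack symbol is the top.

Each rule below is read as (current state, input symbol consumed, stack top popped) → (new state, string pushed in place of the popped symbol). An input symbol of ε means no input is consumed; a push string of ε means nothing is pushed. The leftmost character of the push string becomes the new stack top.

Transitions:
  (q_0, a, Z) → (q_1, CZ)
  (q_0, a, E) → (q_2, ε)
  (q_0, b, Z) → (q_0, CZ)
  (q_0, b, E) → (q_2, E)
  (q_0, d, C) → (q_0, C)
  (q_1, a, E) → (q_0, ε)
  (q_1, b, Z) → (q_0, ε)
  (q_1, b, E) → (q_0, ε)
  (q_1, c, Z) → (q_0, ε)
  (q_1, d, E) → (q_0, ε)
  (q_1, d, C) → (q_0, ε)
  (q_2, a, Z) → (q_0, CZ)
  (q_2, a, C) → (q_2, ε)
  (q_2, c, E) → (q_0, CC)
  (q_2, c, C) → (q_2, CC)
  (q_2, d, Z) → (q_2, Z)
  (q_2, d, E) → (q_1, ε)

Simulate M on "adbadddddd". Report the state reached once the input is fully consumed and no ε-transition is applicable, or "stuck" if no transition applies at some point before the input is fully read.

(q_0, adbadddddd, Z) ⊢ (q_1, dbadddddd, CZ) ⊢ (q_0, badddddd, Z) ⊢ (q_0, adddddd, CZ)
No transition for (q_0, a, top C); M blocks with input adddddd remaining.

stuck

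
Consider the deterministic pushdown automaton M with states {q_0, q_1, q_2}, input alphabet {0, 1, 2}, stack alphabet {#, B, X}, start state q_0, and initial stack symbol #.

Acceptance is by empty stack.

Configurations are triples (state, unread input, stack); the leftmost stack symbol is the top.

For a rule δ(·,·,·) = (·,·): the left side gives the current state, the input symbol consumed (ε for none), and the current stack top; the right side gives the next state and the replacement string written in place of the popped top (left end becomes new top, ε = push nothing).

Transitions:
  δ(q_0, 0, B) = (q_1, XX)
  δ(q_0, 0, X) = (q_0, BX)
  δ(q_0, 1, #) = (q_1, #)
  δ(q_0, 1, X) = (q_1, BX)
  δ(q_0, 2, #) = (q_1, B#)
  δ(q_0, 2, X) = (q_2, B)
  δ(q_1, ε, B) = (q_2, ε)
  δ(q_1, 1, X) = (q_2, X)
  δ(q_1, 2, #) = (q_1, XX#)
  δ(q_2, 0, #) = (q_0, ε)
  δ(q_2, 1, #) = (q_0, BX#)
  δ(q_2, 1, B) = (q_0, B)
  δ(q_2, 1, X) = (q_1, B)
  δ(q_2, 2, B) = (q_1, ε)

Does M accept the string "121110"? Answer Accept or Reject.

Accept

(q_0, 121110, #)
  read 1, top #: go to q_1, push # → (q_1, 21110, #)
  read 2, top #: go to q_1, push XX# → (q_1, 1110, XX#)
  read 1, top X: go to q_2, push X → (q_2, 110, XX#)
  read 1, top X: go to q_1, push B → (q_1, 10, BX#)
  ε-move, top B: go to q_2, push ε → (q_2, 10, X#)
  read 1, top X: go to q_1, push B → (q_1, 0, B#)
  ε-move, top B: go to q_2, push ε → (q_2, 0, #)
  read 0, top #: go to q_0, push ε → (q_0, ε, ε)
All input consumed and the stack is empty.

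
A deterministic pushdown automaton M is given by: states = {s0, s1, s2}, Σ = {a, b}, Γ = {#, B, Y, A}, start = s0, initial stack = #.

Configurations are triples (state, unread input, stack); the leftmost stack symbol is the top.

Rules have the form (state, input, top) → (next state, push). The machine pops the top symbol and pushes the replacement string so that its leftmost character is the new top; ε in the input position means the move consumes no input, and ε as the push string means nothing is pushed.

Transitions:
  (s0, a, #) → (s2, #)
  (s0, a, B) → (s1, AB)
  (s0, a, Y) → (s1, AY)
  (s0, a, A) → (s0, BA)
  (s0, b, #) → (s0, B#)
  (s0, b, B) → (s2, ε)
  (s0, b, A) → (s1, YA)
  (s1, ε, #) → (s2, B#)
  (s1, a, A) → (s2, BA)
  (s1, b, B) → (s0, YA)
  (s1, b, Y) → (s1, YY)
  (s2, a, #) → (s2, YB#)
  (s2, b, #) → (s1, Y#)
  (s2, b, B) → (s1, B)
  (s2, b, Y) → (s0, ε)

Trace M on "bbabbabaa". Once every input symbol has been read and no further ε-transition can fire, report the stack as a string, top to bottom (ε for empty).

BAB#

(s0, bbabbabaa, #)
  read b, top #: go to s0, push B# → (s0, babbabaa, B#)
  read b, top B: go to s2, push ε → (s2, abbabaa, #)
  read a, top #: go to s2, push YB# → (s2, bbabaa, YB#)
  read b, top Y: go to s0, push ε → (s0, babaa, B#)
  read b, top B: go to s2, push ε → (s2, abaa, #)
  read a, top #: go to s2, push YB# → (s2, baa, YB#)
  read b, top Y: go to s0, push ε → (s0, aa, B#)
  read a, top B: go to s1, push AB → (s1, a, AB#)
  read a, top A: go to s2, push BA → (s2, ε, BAB#)
All input consumed in state s2 with stack BAB#.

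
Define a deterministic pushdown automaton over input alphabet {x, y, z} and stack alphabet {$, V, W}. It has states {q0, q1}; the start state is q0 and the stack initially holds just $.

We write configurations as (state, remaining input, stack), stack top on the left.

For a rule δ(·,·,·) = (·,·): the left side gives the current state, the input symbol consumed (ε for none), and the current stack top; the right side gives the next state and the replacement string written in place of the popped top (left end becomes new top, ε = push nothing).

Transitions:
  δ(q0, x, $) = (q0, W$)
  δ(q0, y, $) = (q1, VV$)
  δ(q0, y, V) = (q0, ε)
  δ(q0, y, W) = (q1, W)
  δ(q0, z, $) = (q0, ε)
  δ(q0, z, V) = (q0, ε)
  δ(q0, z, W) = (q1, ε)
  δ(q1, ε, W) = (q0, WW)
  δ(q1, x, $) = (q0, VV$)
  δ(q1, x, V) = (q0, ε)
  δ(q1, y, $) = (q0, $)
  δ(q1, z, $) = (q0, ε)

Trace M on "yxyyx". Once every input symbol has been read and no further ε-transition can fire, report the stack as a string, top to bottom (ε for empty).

V$

(q0, yxyyx, $) ⊢ (q1, xyyx, VV$) ⊢ (q0, yyx, V$) ⊢ (q0, yx, $) ⊢ (q1, x, VV$) ⊢ (q0, ε, V$)
All input consumed in state q0 with stack V$.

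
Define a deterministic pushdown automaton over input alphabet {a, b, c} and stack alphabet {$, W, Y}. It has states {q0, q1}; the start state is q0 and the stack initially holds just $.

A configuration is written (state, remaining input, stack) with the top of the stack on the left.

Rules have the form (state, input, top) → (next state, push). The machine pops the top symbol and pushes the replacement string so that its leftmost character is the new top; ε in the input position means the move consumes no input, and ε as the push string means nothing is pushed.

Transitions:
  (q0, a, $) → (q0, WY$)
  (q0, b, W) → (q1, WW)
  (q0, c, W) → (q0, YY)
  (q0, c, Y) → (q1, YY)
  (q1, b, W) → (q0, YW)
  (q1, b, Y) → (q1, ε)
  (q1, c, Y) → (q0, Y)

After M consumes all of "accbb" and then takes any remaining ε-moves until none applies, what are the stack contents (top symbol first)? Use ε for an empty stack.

(q0, accbb, $)
  read a, top $: go to q0, push WY$ → (q0, ccbb, WY$)
  read c, top W: go to q0, push YY → (q0, cbb, YYY$)
  read c, top Y: go to q1, push YY → (q1, bb, YYYY$)
  read b, top Y: go to q1, push ε → (q1, b, YYY$)
  read b, top Y: go to q1, push ε → (q1, ε, YY$)
All input consumed in state q1 with stack YY$.

YY$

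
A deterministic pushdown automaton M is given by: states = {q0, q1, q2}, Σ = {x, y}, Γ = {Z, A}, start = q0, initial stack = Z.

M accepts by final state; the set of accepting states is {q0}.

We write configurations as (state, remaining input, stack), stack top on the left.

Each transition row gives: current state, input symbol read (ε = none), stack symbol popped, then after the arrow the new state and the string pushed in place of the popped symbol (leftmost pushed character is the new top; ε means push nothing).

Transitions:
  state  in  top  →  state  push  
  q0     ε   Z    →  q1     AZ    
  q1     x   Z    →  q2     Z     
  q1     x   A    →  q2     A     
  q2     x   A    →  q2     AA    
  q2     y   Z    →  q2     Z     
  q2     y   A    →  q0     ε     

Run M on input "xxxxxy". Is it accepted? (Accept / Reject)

Accept

(q0, xxxxxy, Z)
  ε-move, top Z: go to q1, push AZ → (q1, xxxxxy, AZ)
  read x, top A: go to q2, push A → (q2, xxxxy, AZ)
  read x, top A: go to q2, push AA → (q2, xxxy, AAZ)
  read x, top A: go to q2, push AA → (q2, xxy, AAAZ)
  read x, top A: go to q2, push AA → (q2, xy, AAAAZ)
  read x, top A: go to q2, push AA → (q2, y, AAAAAZ)
  read y, top A: go to q0, push ε → (q0, ε, AAAAZ)
All input consumed; state q0 ∈ F.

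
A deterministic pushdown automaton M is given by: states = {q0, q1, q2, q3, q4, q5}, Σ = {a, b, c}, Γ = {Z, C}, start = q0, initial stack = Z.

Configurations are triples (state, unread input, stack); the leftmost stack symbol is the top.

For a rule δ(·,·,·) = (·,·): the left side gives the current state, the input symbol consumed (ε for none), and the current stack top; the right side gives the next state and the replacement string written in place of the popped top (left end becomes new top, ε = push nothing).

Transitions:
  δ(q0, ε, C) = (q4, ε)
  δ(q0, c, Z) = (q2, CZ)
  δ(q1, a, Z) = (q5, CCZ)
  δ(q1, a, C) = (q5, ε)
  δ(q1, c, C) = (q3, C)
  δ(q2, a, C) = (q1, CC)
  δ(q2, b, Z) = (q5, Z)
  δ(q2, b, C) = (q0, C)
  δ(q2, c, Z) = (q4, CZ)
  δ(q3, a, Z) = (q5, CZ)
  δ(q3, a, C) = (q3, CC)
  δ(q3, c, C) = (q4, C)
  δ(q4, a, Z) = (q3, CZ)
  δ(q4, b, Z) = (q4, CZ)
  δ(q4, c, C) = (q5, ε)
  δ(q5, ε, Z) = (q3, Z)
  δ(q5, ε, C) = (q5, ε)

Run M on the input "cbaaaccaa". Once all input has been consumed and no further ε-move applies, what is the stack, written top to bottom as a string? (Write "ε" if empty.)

Z

(q0, cbaaaccaa, Z)
  read c, top Z: go to q2, push CZ → (q2, baaaccaa, CZ)
  read b, top C: go to q0, push C → (q0, aaaccaa, CZ)
  ε-move, top C: go to q4, push ε → (q4, aaaccaa, Z)
  read a, top Z: go to q3, push CZ → (q3, aaccaa, CZ)
  read a, top C: go to q3, push CC → (q3, accaa, CCZ)
  read a, top C: go to q3, push CC → (q3, ccaa, CCCZ)
  read c, top C: go to q4, push C → (q4, caa, CCCZ)
  read c, top C: go to q5, push ε → (q5, aa, CCZ)
  ε-move, top C: go to q5, push ε → (q5, aa, CZ)
  ε-move, top C: go to q5, push ε → (q5, aa, Z)
  ε-move, top Z: go to q3, push Z → (q3, aa, Z)
  read a, top Z: go to q5, push CZ → (q5, a, CZ)
  ε-move, top C: go to q5, push ε → (q5, a, Z)
  ε-move, top Z: go to q3, push Z → (q3, a, Z)
  read a, top Z: go to q5, push CZ → (q5, ε, CZ)
  ε-move, top C: go to q5, push ε → (q5, ε, Z)
  ε-move, top Z: go to q3, push Z → (q3, ε, Z)
All input consumed in state q3 with stack Z.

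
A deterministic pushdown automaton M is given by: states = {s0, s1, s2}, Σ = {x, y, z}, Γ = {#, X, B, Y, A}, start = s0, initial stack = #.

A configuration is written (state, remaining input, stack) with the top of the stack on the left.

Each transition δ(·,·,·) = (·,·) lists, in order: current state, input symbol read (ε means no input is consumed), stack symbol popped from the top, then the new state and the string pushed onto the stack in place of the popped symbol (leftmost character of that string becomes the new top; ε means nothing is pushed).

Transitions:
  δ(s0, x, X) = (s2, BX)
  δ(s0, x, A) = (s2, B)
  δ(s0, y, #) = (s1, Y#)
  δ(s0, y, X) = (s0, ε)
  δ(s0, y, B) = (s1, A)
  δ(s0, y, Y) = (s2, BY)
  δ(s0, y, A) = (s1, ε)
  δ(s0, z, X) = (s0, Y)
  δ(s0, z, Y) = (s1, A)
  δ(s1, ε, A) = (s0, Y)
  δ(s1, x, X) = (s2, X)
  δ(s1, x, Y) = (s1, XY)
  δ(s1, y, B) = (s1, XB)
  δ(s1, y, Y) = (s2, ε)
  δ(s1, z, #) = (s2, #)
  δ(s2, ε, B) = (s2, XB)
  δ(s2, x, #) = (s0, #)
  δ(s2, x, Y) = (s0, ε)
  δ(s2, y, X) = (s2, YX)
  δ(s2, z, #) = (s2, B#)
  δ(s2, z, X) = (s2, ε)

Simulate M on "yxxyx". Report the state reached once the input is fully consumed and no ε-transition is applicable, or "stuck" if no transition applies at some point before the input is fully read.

s0

(s0, yxxyx, #) ⊢ (s1, xxyx, Y#) ⊢ (s1, xyx, XY#) ⊢ (s2, yx, XY#) ⊢ (s2, x, YXY#) ⊢ (s0, ε, XY#)
All input consumed; M is in state s0.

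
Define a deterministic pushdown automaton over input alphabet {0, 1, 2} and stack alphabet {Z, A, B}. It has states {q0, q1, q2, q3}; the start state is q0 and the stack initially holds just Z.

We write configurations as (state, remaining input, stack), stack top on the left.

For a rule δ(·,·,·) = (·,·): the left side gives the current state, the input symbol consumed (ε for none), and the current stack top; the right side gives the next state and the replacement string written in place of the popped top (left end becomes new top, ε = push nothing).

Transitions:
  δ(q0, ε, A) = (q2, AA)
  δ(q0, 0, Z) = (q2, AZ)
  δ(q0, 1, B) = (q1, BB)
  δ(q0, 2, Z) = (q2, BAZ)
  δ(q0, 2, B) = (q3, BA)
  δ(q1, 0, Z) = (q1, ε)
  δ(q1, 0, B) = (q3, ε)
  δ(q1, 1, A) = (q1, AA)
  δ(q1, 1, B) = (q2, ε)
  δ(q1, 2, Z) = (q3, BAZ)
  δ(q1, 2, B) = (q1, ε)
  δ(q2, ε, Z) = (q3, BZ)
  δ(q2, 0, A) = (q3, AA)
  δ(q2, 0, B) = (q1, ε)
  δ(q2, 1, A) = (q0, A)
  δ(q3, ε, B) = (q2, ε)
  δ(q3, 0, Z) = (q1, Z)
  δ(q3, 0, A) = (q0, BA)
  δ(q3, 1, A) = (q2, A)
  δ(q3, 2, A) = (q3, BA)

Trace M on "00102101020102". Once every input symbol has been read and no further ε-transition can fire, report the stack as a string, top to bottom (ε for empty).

(q0, 00102101020102, Z)
  read 0, top Z: go to q2, push AZ → (q2, 0102101020102, AZ)
  read 0, top A: go to q3, push AA → (q3, 102101020102, AAZ)
  read 1, top A: go to q2, push A → (q2, 02101020102, AAZ)
  read 0, top A: go to q3, push AA → (q3, 2101020102, AAAZ)
  read 2, top A: go to q3, push BA → (q3, 101020102, BAAAZ)
  ε-move, top B: go to q2, push ε → (q2, 101020102, AAAZ)
  read 1, top A: go to q0, push A → (q0, 01020102, AAAZ)
  ε-move, top A: go to q2, push AA → (q2, 01020102, AAAAZ)
  read 0, top A: go to q3, push AA → (q3, 1020102, AAAAAZ)
  read 1, top A: go to q2, push A → (q2, 020102, AAAAAZ)
  read 0, top A: go to q3, push AA → (q3, 20102, AAAAAAZ)
  read 2, top A: go to q3, push BA → (q3, 0102, BAAAAAAZ)
  ε-move, top B: go to q2, push ε → (q2, 0102, AAAAAAZ)
  read 0, top A: go to q3, push AA → (q3, 102, AAAAAAAZ)
  read 1, top A: go to q2, push A → (q2, 02, AAAAAAAZ)
  read 0, top A: go to q3, push AA → (q3, 2, AAAAAAAAZ)
  read 2, top A: go to q3, push BA → (q3, ε, BAAAAAAAAZ)
  ε-move, top B: go to q2, push ε → (q2, ε, AAAAAAAAZ)
All input consumed in state q2 with stack AAAAAAAAZ.

AAAAAAAAZ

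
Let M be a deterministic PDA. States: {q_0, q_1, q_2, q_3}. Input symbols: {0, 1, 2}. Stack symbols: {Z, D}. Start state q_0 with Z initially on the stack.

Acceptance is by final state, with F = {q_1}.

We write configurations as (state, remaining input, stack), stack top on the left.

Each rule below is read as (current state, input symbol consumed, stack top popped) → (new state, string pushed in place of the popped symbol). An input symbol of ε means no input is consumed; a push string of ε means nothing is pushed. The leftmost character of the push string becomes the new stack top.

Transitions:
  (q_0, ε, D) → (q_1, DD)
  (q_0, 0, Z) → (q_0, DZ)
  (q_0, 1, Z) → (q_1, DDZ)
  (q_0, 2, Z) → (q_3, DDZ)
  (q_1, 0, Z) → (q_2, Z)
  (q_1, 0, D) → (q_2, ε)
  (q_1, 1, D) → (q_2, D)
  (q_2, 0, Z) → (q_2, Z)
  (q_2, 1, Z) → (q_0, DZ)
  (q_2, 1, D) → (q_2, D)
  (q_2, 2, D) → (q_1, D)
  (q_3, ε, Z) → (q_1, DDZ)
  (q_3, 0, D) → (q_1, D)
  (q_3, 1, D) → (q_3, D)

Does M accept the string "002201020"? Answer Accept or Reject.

(q_0, 002201020, Z) ⊢ (q_0, 02201020, DZ) ⊢ (q_1, 02201020, DDZ) ⊢ (q_2, 2201020, DZ) ⊢ (q_1, 201020, DZ)
No transition applies at (q_1, 201020, DZ); input not fully consumed.

Reject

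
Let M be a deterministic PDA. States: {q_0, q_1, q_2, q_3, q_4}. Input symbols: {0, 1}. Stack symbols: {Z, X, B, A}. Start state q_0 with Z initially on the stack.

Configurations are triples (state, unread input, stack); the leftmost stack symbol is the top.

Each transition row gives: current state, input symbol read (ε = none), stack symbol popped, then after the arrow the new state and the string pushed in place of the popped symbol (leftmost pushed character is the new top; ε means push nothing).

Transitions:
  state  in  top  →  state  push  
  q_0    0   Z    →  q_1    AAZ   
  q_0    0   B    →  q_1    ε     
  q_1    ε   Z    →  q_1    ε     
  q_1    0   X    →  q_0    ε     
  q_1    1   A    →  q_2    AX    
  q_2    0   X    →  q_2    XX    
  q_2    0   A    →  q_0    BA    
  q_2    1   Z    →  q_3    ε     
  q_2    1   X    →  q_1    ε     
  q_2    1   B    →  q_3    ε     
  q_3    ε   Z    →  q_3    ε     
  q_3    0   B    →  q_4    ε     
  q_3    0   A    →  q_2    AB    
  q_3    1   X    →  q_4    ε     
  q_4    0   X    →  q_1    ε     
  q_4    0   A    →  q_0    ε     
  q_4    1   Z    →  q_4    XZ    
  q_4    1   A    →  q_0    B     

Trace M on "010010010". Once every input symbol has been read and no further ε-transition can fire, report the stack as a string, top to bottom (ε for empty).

BAXXXAZ

(q_0, 010010010, Z)
  read 0, top Z: go to q_1, push AAZ → (q_1, 10010010, AAZ)
  read 1, top A: go to q_2, push AX → (q_2, 0010010, AXAZ)
  read 0, top A: go to q_0, push BA → (q_0, 010010, BAXAZ)
  read 0, top B: go to q_1, push ε → (q_1, 10010, AXAZ)
  read 1, top A: go to q_2, push AX → (q_2, 0010, AXXAZ)
  read 0, top A: go to q_0, push BA → (q_0, 010, BAXXAZ)
  read 0, top B: go to q_1, push ε → (q_1, 10, AXXAZ)
  read 1, top A: go to q_2, push AX → (q_2, 0, AXXXAZ)
  read 0, top A: go to q_0, push BA → (q_0, ε, BAXXXAZ)
All input consumed in state q_0 with stack BAXXXAZ.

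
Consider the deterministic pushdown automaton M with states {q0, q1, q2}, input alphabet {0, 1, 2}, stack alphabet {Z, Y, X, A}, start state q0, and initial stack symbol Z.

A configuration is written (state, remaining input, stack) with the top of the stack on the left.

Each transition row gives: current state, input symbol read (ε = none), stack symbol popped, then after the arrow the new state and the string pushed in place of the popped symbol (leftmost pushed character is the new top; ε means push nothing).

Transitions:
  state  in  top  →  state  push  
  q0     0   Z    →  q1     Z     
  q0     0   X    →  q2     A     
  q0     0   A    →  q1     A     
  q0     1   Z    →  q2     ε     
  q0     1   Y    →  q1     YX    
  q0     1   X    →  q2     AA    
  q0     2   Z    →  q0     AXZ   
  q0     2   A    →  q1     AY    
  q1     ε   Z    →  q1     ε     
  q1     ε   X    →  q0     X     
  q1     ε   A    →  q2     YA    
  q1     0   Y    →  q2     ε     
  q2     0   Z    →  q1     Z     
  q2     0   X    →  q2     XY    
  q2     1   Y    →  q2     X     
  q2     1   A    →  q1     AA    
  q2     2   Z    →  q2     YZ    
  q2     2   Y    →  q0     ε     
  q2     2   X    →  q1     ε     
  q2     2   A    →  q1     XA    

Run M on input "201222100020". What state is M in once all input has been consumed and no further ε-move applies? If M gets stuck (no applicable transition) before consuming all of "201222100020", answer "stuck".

q2

(q0, 201222100020, Z)
  read 2, top Z: go to q0, push AXZ → (q0, 01222100020, AXZ)
  read 0, top A: go to q1, push A → (q1, 1222100020, AXZ)
  ε-move, top A: go to q2, push YA → (q2, 1222100020, YAXZ)
  read 1, top Y: go to q2, push X → (q2, 222100020, XAXZ)
  read 2, top X: go to q1, push ε → (q1, 22100020, AXZ)
  ε-move, top A: go to q2, push YA → (q2, 22100020, YAXZ)
  read 2, top Y: go to q0, push ε → (q0, 2100020, AXZ)
  read 2, top A: go to q1, push AY → (q1, 100020, AYXZ)
  ε-move, top A: go to q2, push YA → (q2, 100020, YAYXZ)
  read 1, top Y: go to q2, push X → (q2, 00020, XAYXZ)
  read 0, top X: go to q2, push XY → (q2, 0020, XYAYXZ)
  read 0, top X: go to q2, push XY → (q2, 020, XYYAYXZ)
  read 0, top X: go to q2, push XY → (q2, 20, XYYYAYXZ)
  read 2, top X: go to q1, push ε → (q1, 0, YYYAYXZ)
  read 0, top Y: go to q2, push ε → (q2, ε, YYAYXZ)
All input consumed; M is in state q2.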